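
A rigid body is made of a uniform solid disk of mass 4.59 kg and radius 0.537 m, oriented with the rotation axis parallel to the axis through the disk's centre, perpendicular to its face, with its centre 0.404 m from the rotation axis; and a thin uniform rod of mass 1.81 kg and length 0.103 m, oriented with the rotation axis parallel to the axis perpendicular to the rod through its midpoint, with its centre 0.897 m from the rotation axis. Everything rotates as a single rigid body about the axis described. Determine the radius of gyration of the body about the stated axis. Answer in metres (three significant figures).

0.670

Solid disk: I_cm = (1/2)MR² = (1/2)(4.59)(0.537)² = 0.66181 kg m^2; centre at d = 0.404 m, so the parallel axis theorem gives I = 0.66181 + (4.59)(0.404)² = 1.411 kg m^2.
Thin rod: I_cm = (1/12)ML² = (1/12)(1.81)(0.103)² = 0.0016002 kg m^2; centre at d = 0.897 m, so the parallel axis theorem gives I = 0.0016002 + (1.81)(0.897)² = 1.4579 kg m^2.
Total I = 2.8689 kg m^2; total mass M = 6.4 kg.
k = √(I/M) = √(2.8689/6.4) = 0.66953 m.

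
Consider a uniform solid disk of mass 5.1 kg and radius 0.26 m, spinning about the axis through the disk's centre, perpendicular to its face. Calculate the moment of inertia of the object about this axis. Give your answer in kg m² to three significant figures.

0.172

I_cm = (1/2)MR² = (1/2)(5.1)(0.26)² = 0.17238 kg m²; axis through the centre, so I = 0.17238 kg m².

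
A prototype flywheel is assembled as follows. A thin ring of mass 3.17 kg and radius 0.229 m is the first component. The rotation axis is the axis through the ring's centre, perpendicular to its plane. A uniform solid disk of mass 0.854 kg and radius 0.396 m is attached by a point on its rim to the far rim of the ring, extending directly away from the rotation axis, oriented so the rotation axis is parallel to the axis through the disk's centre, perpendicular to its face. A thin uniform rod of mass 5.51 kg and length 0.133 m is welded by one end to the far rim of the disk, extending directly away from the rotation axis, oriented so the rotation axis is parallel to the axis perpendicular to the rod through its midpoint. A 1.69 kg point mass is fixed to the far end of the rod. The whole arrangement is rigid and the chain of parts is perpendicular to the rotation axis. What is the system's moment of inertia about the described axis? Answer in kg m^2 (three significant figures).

9.34

Thin ring: I_cm = MR² = (3.17)(0.229)² = 0.16624 kg m^2; axis through the centre, so I = 0.16624 kg m^2.
Solid disk: I_cm = (1/2)MR² = (1/2)(0.854)(0.396)² = 0.06696 kg m^2; centre at d = 0.229 + 0.396 = 0.625 m, so I = I_cm + Md² gives I = 0.06696 + (0.854)(0.625)² = 0.40055 kg m^2.
Thin rod: I_cm = (1/12)ML² = (1/12)(5.51)(0.133)² = 0.0081222 kg m^2; centre at d = 0.229 + 0.396 + 0.396 + 0.0665 = 1.0875 m, so I = I_cm + Md² gives I = 0.0081222 + (5.51)(1.0875)² = 6.5246 kg m^2.
Point mass: I_cm = 0; centre at d = 0.229 + 0.396 + 0.396 + 0.0665 + 0.0665 = 1.154 m, so I = I_cm + Md² gives I = 0 + (1.69)(1.154)² = 2.2506 kg m^2.
Total I = 0.16624 + 0.40055 + 6.5246 + 2.2506 = 9.342 kg m^2.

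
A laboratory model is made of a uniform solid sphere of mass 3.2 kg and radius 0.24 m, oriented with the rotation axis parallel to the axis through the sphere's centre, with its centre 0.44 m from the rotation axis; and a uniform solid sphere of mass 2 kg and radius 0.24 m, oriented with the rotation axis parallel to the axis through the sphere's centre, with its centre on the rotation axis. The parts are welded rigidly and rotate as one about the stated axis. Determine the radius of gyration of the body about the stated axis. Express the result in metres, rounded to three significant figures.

0.377

Solid sphere: I_cm = (2/5)MR² = (2/5)(3.2)(0.24)² = 0.073728 kg·m²; centre at d = 0.44 m, so the parallel axis theorem gives I = 0.073728 + (3.2)(0.44)² = 0.69325 kg·m².
Solid sphere: I_cm = (2/5)MR² = (2/5)(2)(0.24)² = 0.04608 kg·m²; axis through the centre, so I = 0.04608 kg·m².
Total I = 0.73933 kg·m²; total mass M = 5.2 kg.
k = √(I/M) = √(0.73933/5.2) = 0.37707 m.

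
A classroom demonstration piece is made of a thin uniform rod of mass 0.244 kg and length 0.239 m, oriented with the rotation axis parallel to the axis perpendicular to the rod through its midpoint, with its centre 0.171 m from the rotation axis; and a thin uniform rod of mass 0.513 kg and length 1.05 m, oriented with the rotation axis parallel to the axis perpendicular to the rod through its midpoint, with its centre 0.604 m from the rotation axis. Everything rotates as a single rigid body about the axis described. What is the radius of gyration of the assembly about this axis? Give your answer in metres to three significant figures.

0.566

Thin rod: I_cm = (1/12)ML² = (1/12)(0.244)(0.239)² = 0.0011615 kg·m²; centre at d = 0.171 m, so the parallel axis theorem gives I = 0.0011615 + (0.244)(0.171)² = 0.0082963 kg·m².
Thin rod: I_cm = (1/12)ML² = (1/12)(0.513)(1.05)² = 0.047132 kg·m²; centre at d = 0.604 m, so the parallel axis theorem gives I = 0.047132 + (0.513)(0.604)² = 0.23428 kg·m².
Total I = 0.24258 kg·m²; total mass M = 0.757 kg.
k = √(I/M) = √(0.24258/0.757) = 0.56608 m.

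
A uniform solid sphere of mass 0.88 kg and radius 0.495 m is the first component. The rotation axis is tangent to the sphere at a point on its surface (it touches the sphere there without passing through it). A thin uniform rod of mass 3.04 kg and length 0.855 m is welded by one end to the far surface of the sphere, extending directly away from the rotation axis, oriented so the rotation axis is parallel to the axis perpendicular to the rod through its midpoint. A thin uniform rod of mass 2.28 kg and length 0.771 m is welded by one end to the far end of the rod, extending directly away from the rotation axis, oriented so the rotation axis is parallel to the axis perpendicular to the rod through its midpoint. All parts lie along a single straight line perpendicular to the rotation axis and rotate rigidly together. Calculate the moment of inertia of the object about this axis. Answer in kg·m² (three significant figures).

Solid sphere: I_cm = (2/5)MR² = (2/5)(0.88)(0.495)² = 0.086249 kg·m²; centre at d = 0.495 m, so the parallel axis theorem gives I = 0.086249 + (0.88)(0.495)² = 0.30187 kg·m².
Thin rod: I_cm = (1/12)ML² = (1/12)(3.04)(0.855)² = 0.18519 kg·m²; centre at d = 0.495 + 0.495 + 0.4275 = 1.4175 m, so the parallel axis theorem gives I = 0.18519 + (3.04)(1.4175)² = 6.2935 kg·m².
Thin rod: I_cm = (1/12)ML² = (1/12)(2.28)(0.771)² = 0.11294 kg·m²; centre at d = 0.495 + 0.495 + 0.4275 + 0.4275 + 0.3855 = 2.2305 m, so the parallel axis theorem gives I = 0.11294 + (2.28)(2.2305)² = 11.456 kg·m².
Total I = 0.30187 + 6.2935 + 11.456 = 18.052 kg·m².

18.1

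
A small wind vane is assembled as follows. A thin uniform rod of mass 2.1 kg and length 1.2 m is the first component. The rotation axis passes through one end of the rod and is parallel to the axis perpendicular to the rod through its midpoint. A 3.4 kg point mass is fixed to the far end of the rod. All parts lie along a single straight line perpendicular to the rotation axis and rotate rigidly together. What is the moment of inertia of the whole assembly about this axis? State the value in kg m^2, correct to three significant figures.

5.90

Thin rod: I_cm = (1/12)ML² = (1/12)(2.1)(1.2)² = 0.252 kg m^2; centre at d = 0.6 m, so I = I_cm + Md² gives I = 0.252 + (2.1)(0.6)² = 1.008 kg m^2.
Point mass: I_cm = 0; centre at d = 0.6 + 0.6 = 1.2 m, so I = I_cm + Md² gives I = 0 + (3.4)(1.2)² = 4.896 kg m^2.
Total I = 1.008 + 4.896 = 5.904 kg m^2.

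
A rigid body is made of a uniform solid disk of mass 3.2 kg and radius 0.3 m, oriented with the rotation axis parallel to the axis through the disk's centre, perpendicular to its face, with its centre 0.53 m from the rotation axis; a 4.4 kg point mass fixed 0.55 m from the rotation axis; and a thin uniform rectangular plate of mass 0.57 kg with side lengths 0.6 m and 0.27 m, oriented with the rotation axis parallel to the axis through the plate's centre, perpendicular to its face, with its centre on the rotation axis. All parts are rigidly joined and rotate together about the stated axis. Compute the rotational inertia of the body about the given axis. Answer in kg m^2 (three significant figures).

Solid disk: I_cm = (1/2)MR² = (1/2)(3.2)(0.3)² = 0.144 kg m^2; centre at d = 0.53 m, so I = I_cm + Md² gives I = 0.144 + (3.2)(0.53)² = 1.0429 kg m^2.
Point mass: I_cm = 0; centre at d = 0.55 m, so I = I_cm + Md² gives I = 0 + (4.4)(0.55)² = 1.331 kg m^2.
Rectangular plate: I_cm = (1/12)M(a²+b²) = (1/12)(0.57)[(0.6)² + (0.27)²] = 0.020563 kg m^2; axis through the centre, so I = 0.020563 kg m^2.
Total I = 1.0429 + 1.331 + 0.020563 = 2.3944 kg m^2.

2.39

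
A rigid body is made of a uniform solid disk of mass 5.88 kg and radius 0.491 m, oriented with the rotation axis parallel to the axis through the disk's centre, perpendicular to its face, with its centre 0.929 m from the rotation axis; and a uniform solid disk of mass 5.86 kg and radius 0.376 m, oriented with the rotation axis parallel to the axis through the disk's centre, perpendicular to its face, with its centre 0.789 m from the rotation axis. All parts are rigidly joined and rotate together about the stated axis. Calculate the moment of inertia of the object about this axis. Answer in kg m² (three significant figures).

9.85

Solid disk: I_cm = (1/2)MR² = (1/2)(5.88)(0.491)² = 0.70878 kg m²; centre at d = 0.929 m, so the parallel axis theorem gives I = 0.70878 + (5.88)(0.929)² = 5.7835 kg m².
Solid disk: I_cm = (1/2)MR² = (1/2)(5.86)(0.376)² = 0.41423 kg m²; centre at d = 0.789 m, so the parallel axis theorem gives I = 0.41423 + (5.86)(0.789)² = 4.0622 kg m².
Total I = 5.7835 + 4.0622 = 9.8457 kg m².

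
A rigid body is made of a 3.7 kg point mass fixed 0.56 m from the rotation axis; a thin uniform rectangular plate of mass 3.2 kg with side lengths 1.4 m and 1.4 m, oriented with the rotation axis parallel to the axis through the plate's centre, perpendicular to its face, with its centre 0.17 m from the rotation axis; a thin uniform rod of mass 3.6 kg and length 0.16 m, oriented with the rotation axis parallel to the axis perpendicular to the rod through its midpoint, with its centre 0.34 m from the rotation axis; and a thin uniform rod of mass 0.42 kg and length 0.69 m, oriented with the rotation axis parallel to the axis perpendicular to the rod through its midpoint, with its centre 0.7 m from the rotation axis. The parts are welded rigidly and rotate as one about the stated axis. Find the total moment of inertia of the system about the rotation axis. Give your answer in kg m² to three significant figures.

Point mass: I_cm = 0; centre at d = 0.56 m, so the parallel axis theorem gives I = 0 + (3.7)(0.56)² = 1.1603 kg m².
Rectangular plate: I_cm = (1/12)M(a²+b²) = (1/12)(3.2)[(1.4)² + (1.4)²] = 1.0453 kg m²; centre at d = 0.17 m, so the parallel axis theorem gives I = 1.0453 + (3.2)(0.17)² = 1.1378 kg m².
Thin rod: I_cm = (1/12)ML² = (1/12)(3.6)(0.16)² = 0.00768 kg m²; centre at d = 0.34 m, so the parallel axis theorem gives I = 0.00768 + (3.6)(0.34)² = 0.42384 kg m².
Thin rod: I_cm = (1/12)ML² = (1/12)(0.42)(0.69)² = 0.016663 kg m²; centre at d = 0.7 m, so the parallel axis theorem gives I = 0.016663 + (0.42)(0.7)² = 0.22246 kg m².
Total I = 1.1603 + 1.1378 + 0.42384 + 0.22246 = 2.9444 kg m².

2.94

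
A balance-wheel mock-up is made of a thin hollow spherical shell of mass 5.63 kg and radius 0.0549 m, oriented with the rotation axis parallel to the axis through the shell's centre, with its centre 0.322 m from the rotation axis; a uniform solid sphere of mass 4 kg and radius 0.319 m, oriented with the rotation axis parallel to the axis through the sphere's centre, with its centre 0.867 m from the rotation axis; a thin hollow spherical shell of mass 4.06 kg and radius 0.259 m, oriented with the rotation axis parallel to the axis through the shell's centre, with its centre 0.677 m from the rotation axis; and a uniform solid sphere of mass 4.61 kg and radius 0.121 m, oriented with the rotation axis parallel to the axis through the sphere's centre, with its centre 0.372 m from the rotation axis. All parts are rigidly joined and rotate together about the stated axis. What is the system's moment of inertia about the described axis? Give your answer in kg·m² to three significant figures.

Spherical shell: I_cm = (2/3)MR² = (2/3)(5.63)(0.0549)² = 0.011313 kg·m²; centre at d = 0.322 m, so I = I_cm + Md² gives I = 0.011313 + (5.63)(0.322)² = 0.59505 kg·m².
Solid sphere: I_cm = (2/5)MR² = (2/5)(4)(0.319)² = 0.16282 kg·m²; centre at d = 0.867 m, so I = I_cm + Md² gives I = 0.16282 + (4)(0.867)² = 3.1696 kg·m².
Spherical shell: I_cm = (2/3)MR² = (2/3)(4.06)(0.259)² = 0.18157 kg·m²; centre at d = 0.677 m, so I = I_cm + Md² gives I = 0.18157 + (4.06)(0.677)² = 2.0424 kg·m².
Solid sphere: I_cm = (2/5)MR² = (2/5)(4.61)(0.121)² = 0.026998 kg·m²; centre at d = 0.372 m, so I = I_cm + Md² gives I = 0.026998 + (4.61)(0.372)² = 0.66495 kg·m².
Total I = 0.59505 + 3.1696 + 2.0424 + 0.66495 = 6.472 kg·m².

6.47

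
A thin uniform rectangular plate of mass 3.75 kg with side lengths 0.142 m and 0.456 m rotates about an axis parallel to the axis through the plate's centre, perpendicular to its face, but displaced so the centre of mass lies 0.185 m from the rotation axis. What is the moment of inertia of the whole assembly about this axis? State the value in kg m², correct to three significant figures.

I_cm = (1/12)M(a²+b²) = (1/12)(3.75)[(0.142)² + (0.456)²] = 0.071281 kg m²; centre at d = 0.185 m, so I = I_cm + Md² gives I = 0.071281 + (3.75)(0.185)² = 0.19962 kg m².

0.200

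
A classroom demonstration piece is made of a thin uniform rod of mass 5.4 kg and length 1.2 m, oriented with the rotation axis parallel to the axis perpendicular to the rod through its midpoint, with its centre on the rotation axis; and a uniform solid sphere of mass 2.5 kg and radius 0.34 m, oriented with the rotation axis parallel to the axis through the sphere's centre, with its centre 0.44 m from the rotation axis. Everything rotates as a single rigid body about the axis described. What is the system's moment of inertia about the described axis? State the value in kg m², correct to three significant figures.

1.25

Thin rod: I_cm = (1/12)ML² = (1/12)(5.4)(1.2)² = 0.648 kg m²; axis through the centre, so I = 0.648 kg m².
Solid sphere: I_cm = (2/5)MR² = (2/5)(2.5)(0.34)² = 0.1156 kg m²; centre at d = 0.44 m, so I = I_cm + Md² gives I = 0.1156 + (2.5)(0.44)² = 0.5996 kg m².
Total I = 0.648 + 0.5996 = 1.2476 kg m².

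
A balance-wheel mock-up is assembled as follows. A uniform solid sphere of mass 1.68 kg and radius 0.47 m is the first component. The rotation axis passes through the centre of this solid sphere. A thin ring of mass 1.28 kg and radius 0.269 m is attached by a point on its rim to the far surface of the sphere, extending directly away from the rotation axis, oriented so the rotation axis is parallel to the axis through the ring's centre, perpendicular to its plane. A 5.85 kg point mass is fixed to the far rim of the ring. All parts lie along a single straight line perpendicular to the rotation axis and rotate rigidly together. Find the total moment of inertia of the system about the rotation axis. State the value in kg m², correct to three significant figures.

Solid sphere: I_cm = (2/5)MR² = (2/5)(1.68)(0.47)² = 0.14844 kg m²; axis through the centre, so I = 0.14844 kg m².
Thin ring: I_cm = MR² = (1.28)(0.269)² = 0.092622 kg m²; centre at d = 0.47 + 0.269 = 0.739 m, so the parallel axis theorem gives I = 0.092622 + (1.28)(0.739)² = 0.79166 kg m².
Point mass: I_cm = 0; centre at d = 0.47 + 0.269 + 0.269 = 1.008 m, so the parallel axis theorem gives I = 0 + (5.85)(1.008)² = 5.944 kg m².
Total I = 0.14844 + 0.79166 + 5.944 = 6.8841 kg m².

6.88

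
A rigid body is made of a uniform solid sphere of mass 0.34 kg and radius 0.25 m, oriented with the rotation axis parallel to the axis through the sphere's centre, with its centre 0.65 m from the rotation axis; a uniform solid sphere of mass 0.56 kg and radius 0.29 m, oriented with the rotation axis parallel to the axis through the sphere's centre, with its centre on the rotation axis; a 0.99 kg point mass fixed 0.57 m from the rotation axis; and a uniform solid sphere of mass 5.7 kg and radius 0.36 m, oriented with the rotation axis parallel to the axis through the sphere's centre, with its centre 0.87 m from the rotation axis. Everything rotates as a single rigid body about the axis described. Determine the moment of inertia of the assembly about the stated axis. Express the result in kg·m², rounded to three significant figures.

5.10

Solid sphere: I_cm = (2/5)MR² = (2/5)(0.34)(0.25)² = 0.0085 kg·m²; centre at d = 0.65 m, so I = I_cm + Md² gives I = 0.0085 + (0.34)(0.65)² = 0.15215 kg·m².
Solid sphere: I_cm = (2/5)MR² = (2/5)(0.56)(0.29)² = 0.018838 kg·m²; axis through the centre, so I = 0.018838 kg·m².
Point mass: I_cm = 0; centre at d = 0.57 m, so I = I_cm + Md² gives I = 0 + (0.99)(0.57)² = 0.32165 kg·m².
Solid sphere: I_cm = (2/5)MR² = (2/5)(5.7)(0.36)² = 0.29549 kg·m²; centre at d = 0.87 m, so I = I_cm + Md² gives I = 0.29549 + (5.7)(0.87)² = 4.6098 kg·m².
Total I = 0.15215 + 0.018838 + 0.32165 + 4.6098 = 5.1025 kg·m².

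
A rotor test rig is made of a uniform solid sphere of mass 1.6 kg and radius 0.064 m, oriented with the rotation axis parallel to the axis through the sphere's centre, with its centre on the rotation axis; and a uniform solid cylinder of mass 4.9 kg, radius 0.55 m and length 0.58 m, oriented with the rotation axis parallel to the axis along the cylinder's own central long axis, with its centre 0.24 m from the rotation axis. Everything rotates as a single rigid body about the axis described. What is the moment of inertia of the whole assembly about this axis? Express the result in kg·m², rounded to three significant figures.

Solid sphere: I_cm = (2/5)MR² = (2/5)(1.6)(0.064)² = 0.0026214 kg·m²; axis through the centre, so I = 0.0026214 kg·m².
Solid cylinder: I_cm = (1/2)MR² = (1/2)(4.9)(0.55)² = 0.74113 kg·m²; centre at d = 0.24 m, so I = I_cm + Md² gives I = 0.74113 + (4.9)(0.24)² = 1.0234 kg·m².
Total I = 0.0026214 + 1.0234 = 1.026 kg·m².

1.03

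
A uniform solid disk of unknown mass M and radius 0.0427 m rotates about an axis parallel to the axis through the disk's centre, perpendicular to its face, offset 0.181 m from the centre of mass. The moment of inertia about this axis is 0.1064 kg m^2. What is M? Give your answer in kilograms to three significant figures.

I = I_cm + Md² = (1/2)MR² + Md² = M·[0.5·(0.0427)² + (0.181)²] = M·0.033673.
So M = 0.1064 / 0.033673 = 3.1598 kg.

3.16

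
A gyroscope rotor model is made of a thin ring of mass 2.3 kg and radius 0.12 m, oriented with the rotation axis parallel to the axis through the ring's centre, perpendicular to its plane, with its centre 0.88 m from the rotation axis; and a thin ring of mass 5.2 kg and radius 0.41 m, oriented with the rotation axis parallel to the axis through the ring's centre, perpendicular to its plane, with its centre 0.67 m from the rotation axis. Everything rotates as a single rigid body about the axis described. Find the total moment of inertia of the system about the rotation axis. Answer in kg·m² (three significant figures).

Thin ring: I_cm = MR² = (2.3)(0.12)² = 0.03312 kg·m²; centre at d = 0.88 m, so I = I_cm + Md² gives I = 0.03312 + (2.3)(0.88)² = 1.8142 kg·m².
Thin ring: I_cm = MR² = (5.2)(0.41)² = 0.87412 kg·m²; centre at d = 0.67 m, so I = I_cm + Md² gives I = 0.87412 + (5.2)(0.67)² = 3.2084 kg·m².
Total I = 1.8142 + 3.2084 = 5.0226 kg·m².

5.02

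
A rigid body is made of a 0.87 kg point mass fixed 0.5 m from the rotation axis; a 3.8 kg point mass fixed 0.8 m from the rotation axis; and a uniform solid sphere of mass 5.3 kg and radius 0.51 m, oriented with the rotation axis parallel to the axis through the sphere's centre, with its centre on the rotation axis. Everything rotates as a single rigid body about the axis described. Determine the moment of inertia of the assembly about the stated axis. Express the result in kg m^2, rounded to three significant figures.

3.20

Point mass: I_cm = 0; centre at d = 0.5 m, so the parallel axis theorem gives I = 0 + (0.87)(0.5)² = 0.2175 kg m^2.
Point mass: I_cm = 0; centre at d = 0.8 m, so the parallel axis theorem gives I = 0 + (3.8)(0.8)² = 2.432 kg m^2.
Solid sphere: I_cm = (2/5)MR² = (2/5)(5.3)(0.51)² = 0.55141 kg m^2; axis through the centre, so I = 0.55141 kg m^2.
Total I = 0.2175 + 2.432 + 0.55141 = 3.2009 kg m^2.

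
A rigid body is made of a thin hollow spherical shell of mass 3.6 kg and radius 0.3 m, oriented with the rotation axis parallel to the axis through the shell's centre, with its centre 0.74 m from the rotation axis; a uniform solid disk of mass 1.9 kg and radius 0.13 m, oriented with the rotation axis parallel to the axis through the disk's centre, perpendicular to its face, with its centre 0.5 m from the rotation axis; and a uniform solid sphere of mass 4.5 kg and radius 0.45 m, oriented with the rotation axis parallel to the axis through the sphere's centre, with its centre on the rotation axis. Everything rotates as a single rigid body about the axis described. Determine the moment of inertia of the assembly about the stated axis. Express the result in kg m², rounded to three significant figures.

3.04

Spherical shell: I_cm = (2/3)MR² = (2/3)(3.6)(0.3)² = 0.216 kg m²; centre at d = 0.74 m, so the parallel axis theorem gives I = 0.216 + (3.6)(0.74)² = 2.1874 kg m².
Solid disk: I_cm = (1/2)MR² = (1/2)(1.9)(0.13)² = 0.016055 kg m²; centre at d = 0.5 m, so the parallel axis theorem gives I = 0.016055 + (1.9)(0.5)² = 0.49105 kg m².
Solid sphere: I_cm = (2/5)MR² = (2/5)(4.5)(0.45)² = 0.3645 kg m²; axis through the centre, so I = 0.3645 kg m².
Total I = 2.1874 + 0.49105 + 0.3645 = 3.0429 kg m².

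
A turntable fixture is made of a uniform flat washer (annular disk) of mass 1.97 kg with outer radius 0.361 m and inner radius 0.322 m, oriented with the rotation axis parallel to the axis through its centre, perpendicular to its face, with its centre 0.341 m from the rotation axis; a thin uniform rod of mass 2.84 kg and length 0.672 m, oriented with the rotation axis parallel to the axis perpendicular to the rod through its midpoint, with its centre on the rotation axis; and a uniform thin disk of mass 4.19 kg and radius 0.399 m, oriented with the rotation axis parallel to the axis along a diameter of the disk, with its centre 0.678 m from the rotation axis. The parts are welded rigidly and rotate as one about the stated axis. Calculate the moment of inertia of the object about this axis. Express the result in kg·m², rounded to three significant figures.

2.66

Annular disk: I_cm = (1/2)M(R²+r²) = (1/2)(1.97)[(0.361)² + (0.322)²] = 0.23049 kg·m²; centre at d = 0.341 m, so the parallel axis theorem gives I = 0.23049 + (1.97)(0.341)² = 0.45957 kg·m².
Thin rod: I_cm = (1/12)ML² = (1/12)(2.84)(0.672)² = 0.10687 kg·m²; axis through the centre, so I = 0.10687 kg·m².
Thin disk: I_cm = (1/4)MR² = (1/4)(4.19)(0.399)² = 0.16676 kg·m²; centre at d = 0.678 m, so the parallel axis theorem gives I = 0.16676 + (4.19)(0.678)² = 2.0928 kg·m².
Total I = 0.45957 + 0.10687 + 2.0928 = 2.6593 kg·m².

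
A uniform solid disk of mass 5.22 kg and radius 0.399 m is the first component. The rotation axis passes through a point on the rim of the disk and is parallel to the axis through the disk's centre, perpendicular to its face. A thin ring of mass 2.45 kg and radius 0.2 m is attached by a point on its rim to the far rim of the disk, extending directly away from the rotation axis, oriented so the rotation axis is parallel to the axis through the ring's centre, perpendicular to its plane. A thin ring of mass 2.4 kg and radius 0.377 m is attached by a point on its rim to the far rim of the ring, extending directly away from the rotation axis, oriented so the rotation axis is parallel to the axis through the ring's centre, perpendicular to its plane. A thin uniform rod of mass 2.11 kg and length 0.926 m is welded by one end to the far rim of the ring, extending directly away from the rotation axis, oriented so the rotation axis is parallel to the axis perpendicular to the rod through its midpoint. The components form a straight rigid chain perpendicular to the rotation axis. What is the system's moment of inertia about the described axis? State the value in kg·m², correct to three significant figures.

Solid disk: I_cm = (1/2)MR² = (1/2)(5.22)(0.399)² = 0.41551 kg·m²; centre at d = 0.399 m, so I = I_cm + Md² gives I = 0.41551 + (5.22)(0.399)² = 1.2465 kg·m².
Thin ring: I_cm = MR² = (2.45)(0.2)² = 0.098 kg·m²; centre at d = 0.399 + 0.399 + 0.2 = 0.998 m, so I = I_cm + Md² gives I = 0.098 + (2.45)(0.998)² = 2.5382 kg·m².
Thin ring: I_cm = MR² = (2.4)(0.377)² = 0.34111 kg·m²; centre at d = 0.399 + 0.399 + 0.2 + 0.2 + 0.377 = 1.575 m, so I = I_cm + Md² gives I = 0.34111 + (2.4)(1.575)² = 6.2946 kg·m².
Thin rod: I_cm = (1/12)ML² = (1/12)(2.11)(0.926)² = 0.15077 kg·m²; centre at d = 0.399 + 0.399 + 0.2 + 0.2 + 0.377 + 0.377 + 0.463 = 2.415 m, so I = I_cm + Md² gives I = 0.15077 + (2.11)(2.415)² = 12.457 kg·m².
Total I = 1.2465 + 2.5382 + 6.2946 + 12.457 = 22.536 kg·m².

22.5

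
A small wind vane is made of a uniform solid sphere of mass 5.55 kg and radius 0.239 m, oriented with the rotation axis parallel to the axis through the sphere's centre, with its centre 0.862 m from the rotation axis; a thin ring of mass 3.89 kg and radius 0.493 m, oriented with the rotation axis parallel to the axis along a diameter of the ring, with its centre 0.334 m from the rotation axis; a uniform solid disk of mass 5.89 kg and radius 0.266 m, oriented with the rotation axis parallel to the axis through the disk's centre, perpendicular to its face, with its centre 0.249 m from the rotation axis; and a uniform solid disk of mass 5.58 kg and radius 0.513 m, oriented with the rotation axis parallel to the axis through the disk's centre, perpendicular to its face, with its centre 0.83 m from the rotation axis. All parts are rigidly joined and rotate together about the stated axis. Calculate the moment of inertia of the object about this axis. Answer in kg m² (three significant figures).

Solid sphere: I_cm = (2/5)MR² = (2/5)(5.55)(0.239)² = 0.12681 kg m²; centre at d = 0.862 m, so I = I_cm + Md² gives I = 0.12681 + (5.55)(0.862)² = 4.2507 kg m².
Thin ring: I_cm = (1/2)MR² = (1/2)(3.89)(0.493)² = 0.47273 kg m²; centre at d = 0.334 m, so I = I_cm + Md² gives I = 0.47273 + (3.89)(0.334)² = 0.90668 kg m².
Solid disk: I_cm = (1/2)MR² = (1/2)(5.89)(0.266)² = 0.20838 kg m²; centre at d = 0.249 m, so I = I_cm + Md² gives I = 0.20838 + (5.89)(0.249)² = 0.57356 kg m².
Solid disk: I_cm = (1/2)MR² = (1/2)(5.58)(0.513)² = 0.73424 kg m²; centre at d = 0.83 m, so I = I_cm + Md² gives I = 0.73424 + (5.58)(0.83)² = 4.5783 kg m².
Total I = 4.2507 + 0.90668 + 0.57356 + 4.5783 = 10.309 kg m².

10.3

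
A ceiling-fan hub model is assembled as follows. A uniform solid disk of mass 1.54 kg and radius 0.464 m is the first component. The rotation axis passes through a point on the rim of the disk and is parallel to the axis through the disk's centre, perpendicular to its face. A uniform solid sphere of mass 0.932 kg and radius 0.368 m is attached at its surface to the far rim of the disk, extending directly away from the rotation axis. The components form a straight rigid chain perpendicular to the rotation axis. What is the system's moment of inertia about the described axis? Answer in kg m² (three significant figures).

Solid disk: I_cm = (1/2)MR² = (1/2)(1.54)(0.464)² = 0.16578 kg m²; centre at d = 0.464 m, so the parallel axis theorem gives I = 0.16578 + (1.54)(0.464)² = 0.49733 kg m².
Solid sphere: I_cm = (2/5)MR² = (2/5)(0.932)(0.368)² = 0.050486 kg m²; centre at d = 0.464 + 0.464 + 0.368 = 1.296 m, so the parallel axis theorem gives I = 0.050486 + (0.932)(1.296)² = 1.6159 kg m².
Total I = 0.49733 + 1.6159 = 2.1132 kg m².

2.11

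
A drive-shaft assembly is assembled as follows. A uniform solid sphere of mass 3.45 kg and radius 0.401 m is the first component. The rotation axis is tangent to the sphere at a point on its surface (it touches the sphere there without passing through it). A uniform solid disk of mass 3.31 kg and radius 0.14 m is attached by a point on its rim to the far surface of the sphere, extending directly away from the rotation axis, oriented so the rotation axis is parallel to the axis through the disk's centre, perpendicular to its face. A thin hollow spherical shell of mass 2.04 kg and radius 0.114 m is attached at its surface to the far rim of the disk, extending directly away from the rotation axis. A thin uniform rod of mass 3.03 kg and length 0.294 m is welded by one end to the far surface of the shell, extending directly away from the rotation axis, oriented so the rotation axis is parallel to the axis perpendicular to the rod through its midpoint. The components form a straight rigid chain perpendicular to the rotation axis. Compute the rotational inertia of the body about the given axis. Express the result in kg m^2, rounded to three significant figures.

Solid sphere: I_cm = (2/5)MR² = (2/5)(3.45)(0.401)² = 0.22191 kg m^2; centre at d = 0.401 m, so I = I_cm + Md² gives I = 0.22191 + (3.45)(0.401)² = 0.77667 kg m^2.
Solid disk: I_cm = (1/2)MR² = (1/2)(3.31)(0.14)² = 0.032438 kg m^2; centre at d = 0.401 + 0.401 + 0.14 = 0.942 m, so I = I_cm + Md² gives I = 0.032438 + (3.31)(0.942)² = 2.9696 kg m^2.
Spherical shell: I_cm = (2/3)MR² = (2/3)(2.04)(0.114)² = 0.017675 kg m^2; centre at d = 0.401 + 0.401 + 0.14 + 0.14 + 0.114 = 1.196 m, so I = I_cm + Md² gives I = 0.017675 + (2.04)(1.196)² = 2.9357 kg m^2.
Thin rod: I_cm = (1/12)ML² = (1/12)(3.03)(0.294)² = 0.021825 kg m^2; centre at d = 0.401 + 0.401 + 0.14 + 0.14 + 0.114 + 0.114 + 0.147 = 1.457 m, so I = I_cm + Md² gives I = 0.021825 + (3.03)(1.457)² = 6.4541 kg m^2.
Total I = 0.77667 + 2.9696 + 2.9357 + 6.4541 = 13.136 kg m^2.

13.1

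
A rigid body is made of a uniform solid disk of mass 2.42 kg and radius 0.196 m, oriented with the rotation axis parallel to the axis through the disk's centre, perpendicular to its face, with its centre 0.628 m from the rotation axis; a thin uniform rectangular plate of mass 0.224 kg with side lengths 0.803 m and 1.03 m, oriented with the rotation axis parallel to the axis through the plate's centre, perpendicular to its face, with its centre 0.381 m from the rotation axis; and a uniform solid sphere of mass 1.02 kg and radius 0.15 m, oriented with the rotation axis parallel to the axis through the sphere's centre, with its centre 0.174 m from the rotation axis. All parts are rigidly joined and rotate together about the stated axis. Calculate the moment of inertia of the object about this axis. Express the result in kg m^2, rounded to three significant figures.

1.11

Solid disk: I_cm = (1/2)MR² = (1/2)(2.42)(0.196)² = 0.046483 kg m^2; centre at d = 0.628 m, so the parallel axis theorem gives I = 0.046483 + (2.42)(0.628)² = 1.0009 kg m^2.
Rectangular plate: I_cm = (1/12)M(a²+b²) = (1/12)(0.224)[(0.803)² + (1.03)²] = 0.03184 kg m^2; centre at d = 0.381 m, so the parallel axis theorem gives I = 0.03184 + (0.224)(0.381)² = 0.064356 kg m^2.
Solid sphere: I_cm = (2/5)MR² = (2/5)(1.02)(0.15)² = 0.00918 kg m^2; centre at d = 0.174 m, so the parallel axis theorem gives I = 0.00918 + (1.02)(0.174)² = 0.040062 kg m^2.
Total I = 1.0009 + 0.064356 + 0.040062 = 1.1053 kg m^2.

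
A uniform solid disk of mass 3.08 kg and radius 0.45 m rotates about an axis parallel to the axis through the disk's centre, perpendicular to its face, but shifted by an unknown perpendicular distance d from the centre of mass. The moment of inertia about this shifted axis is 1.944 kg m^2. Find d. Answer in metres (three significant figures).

About the centre-of-mass axis, I_cm = (1/2)MR² = (1/2)(3.08)(0.45)² = 0.31185 kg m^2.
Parallel axis theorem: I = I_cm + Md², so Md² = 1.944 − 0.31185 = 1.6321 kg m^2.
d = √(1.6321 / 3.08) = 0.72796 m.

0.728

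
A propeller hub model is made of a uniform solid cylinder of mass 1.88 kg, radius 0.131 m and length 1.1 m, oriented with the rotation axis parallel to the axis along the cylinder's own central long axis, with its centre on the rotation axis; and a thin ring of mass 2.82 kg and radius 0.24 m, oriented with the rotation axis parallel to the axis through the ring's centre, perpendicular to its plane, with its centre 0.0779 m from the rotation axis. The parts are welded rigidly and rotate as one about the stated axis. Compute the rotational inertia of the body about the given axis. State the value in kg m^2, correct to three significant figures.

Solid cylinder: I_cm = (1/2)MR² = (1/2)(1.88)(0.131)² = 0.016131 kg m^2; axis through the centre, so I = 0.016131 kg m^2.
Thin ring: I_cm = MR² = (2.82)(0.24)² = 0.16243 kg m^2; centre at d = 0.0779 m, so I = I_cm + Md² gives I = 0.16243 + (2.82)(0.0779)² = 0.17954 kg m^2.
Total I = 0.016131 + 0.17954 = 0.19568 kg m^2.

0.196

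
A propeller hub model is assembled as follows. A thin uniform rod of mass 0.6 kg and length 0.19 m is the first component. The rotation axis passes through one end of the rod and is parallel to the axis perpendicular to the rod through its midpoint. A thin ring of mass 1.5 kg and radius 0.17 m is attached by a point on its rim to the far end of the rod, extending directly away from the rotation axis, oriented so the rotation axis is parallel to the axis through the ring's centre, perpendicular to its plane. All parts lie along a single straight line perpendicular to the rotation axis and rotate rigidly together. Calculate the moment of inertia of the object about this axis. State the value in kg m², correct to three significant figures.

0.245

Thin rod: I_cm = (1/12)ML² = (1/12)(0.6)(0.19)² = 0.001805 kg m²; centre at d = 0.095 m, so I = I_cm + Md² gives I = 0.001805 + (0.6)(0.095)² = 0.00722 kg m².
Thin ring: I_cm = MR² = (1.5)(0.17)² = 0.04335 kg m²; centre at d = 0.095 + 0.095 + 0.17 = 0.36 m, so I = I_cm + Md² gives I = 0.04335 + (1.5)(0.36)² = 0.23775 kg m².
Total I = 0.00722 + 0.23775 = 0.24497 kg m².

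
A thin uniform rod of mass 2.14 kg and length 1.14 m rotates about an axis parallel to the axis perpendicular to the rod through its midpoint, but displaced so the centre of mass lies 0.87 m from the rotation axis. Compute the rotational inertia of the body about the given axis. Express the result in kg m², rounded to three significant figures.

I_cm = (1/12)ML² = (1/12)(2.14)(1.14)² = 0.23176 kg m²; centre at d = 0.87 m, so the parallel axis theorem gives I = 0.23176 + (2.14)(0.87)² = 1.8515 kg m².

1.85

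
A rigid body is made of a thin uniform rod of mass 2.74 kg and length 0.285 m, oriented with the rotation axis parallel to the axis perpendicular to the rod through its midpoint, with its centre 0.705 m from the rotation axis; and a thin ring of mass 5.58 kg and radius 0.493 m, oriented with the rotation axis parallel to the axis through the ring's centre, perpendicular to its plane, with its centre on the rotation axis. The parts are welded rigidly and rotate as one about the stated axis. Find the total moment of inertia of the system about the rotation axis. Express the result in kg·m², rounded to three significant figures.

Thin rod: I_cm = (1/12)ML² = (1/12)(2.74)(0.285)² = 0.018546 kg·m²; centre at d = 0.705 m, so I = I_cm + Md² gives I = 0.018546 + (2.74)(0.705)² = 1.3804 kg·m².
Thin ring: I_cm = MR² = (5.58)(0.493)² = 1.3562 kg·m²; axis through the centre, so I = 1.3562 kg·m².
Total I = 1.3804 + 1.3562 = 2.7366 kg·m².

2.74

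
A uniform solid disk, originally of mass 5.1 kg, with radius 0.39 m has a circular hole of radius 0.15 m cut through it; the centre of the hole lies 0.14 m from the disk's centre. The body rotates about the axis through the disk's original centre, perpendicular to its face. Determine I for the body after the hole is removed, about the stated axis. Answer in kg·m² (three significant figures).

Unpierced body about its centre: I₀ = (1/2)MR² = (1/2)(5.1)(0.39)² = 0.38786 kg·m².
The removed disk has mass m = M·(r/R)² = (5.1)(0.15/0.39)² = 0.75444 kg (same uniform areal density).
Its moment of inertia about the rotation axis (parallel-axis theorem): I_hole = (1/2)mr² + md² = (1/2)(0.75444)(0.15)² + (0.75444)(0.14)² = 0.023274 kg·m².
Treating the hole as negative mass, I = I₀ − I_hole = 0.38786 − 0.023274 = 0.36458 kg·m².

0.365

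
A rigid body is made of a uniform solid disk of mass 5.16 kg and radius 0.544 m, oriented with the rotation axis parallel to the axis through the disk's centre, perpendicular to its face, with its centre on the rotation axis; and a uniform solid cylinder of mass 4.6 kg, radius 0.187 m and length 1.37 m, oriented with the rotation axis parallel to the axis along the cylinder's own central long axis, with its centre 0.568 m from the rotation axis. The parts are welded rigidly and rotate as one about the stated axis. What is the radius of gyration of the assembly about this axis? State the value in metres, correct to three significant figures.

0.488

Solid disk: I_cm = (1/2)MR² = (1/2)(5.16)(0.544)² = 0.76351 kg·m²; axis through the centre, so I = 0.76351 kg·m².
Solid cylinder: I_cm = (1/2)MR² = (1/2)(4.6)(0.187)² = 0.080429 kg·m²; centre at d = 0.568 m, so I = I_cm + Md² gives I = 0.080429 + (4.6)(0.568)² = 1.5645 kg·m².
Total I = 2.328 kg·m²; total mass M = 9.76 kg.
k = √(I/M) = √(2.328/9.76) = 0.48839 m.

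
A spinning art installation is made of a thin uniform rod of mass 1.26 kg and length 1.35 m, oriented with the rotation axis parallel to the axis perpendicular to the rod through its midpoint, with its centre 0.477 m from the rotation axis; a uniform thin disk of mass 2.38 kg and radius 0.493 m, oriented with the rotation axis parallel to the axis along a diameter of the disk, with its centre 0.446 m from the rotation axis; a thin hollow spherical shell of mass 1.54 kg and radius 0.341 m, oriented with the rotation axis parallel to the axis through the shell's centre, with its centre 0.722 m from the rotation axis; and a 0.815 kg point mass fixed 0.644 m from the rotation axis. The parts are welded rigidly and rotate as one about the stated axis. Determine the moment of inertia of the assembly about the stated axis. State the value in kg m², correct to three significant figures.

Thin rod: I_cm = (1/12)ML² = (1/12)(1.26)(1.35)² = 0.19136 kg m²; centre at d = 0.477 m, so I = I_cm + Md² gives I = 0.19136 + (1.26)(0.477)² = 0.47805 kg m².
Thin disk: I_cm = (1/4)MR² = (1/4)(2.38)(0.493)² = 0.14461 kg m²; centre at d = 0.446 m, so I = I_cm + Md² gives I = 0.14461 + (2.38)(0.446)² = 0.61803 kg m².
Spherical shell: I_cm = (2/3)MR² = (2/3)(1.54)(0.341)² = 0.11938 kg m²; centre at d = 0.722 m, so I = I_cm + Md² gives I = 0.11938 + (1.54)(0.722)² = 0.92216 kg m².
Point mass: I_cm = 0; centre at d = 0.644 m, so I = I_cm + Md² gives I = 0 + (0.815)(0.644)² = 0.33801 kg m².
Total I = 0.47805 + 0.61803 + 0.92216 + 0.33801 = 2.3563 kg m².

2.36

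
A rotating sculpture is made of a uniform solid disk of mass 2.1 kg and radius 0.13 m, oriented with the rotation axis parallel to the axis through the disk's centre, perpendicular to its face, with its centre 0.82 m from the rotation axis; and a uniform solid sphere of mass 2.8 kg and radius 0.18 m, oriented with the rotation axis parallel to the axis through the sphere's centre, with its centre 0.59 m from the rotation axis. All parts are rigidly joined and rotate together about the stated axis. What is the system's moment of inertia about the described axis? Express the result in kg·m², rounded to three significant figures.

2.44

Solid disk: I_cm = (1/2)MR² = (1/2)(2.1)(0.13)² = 0.017745 kg·m²; centre at d = 0.82 m, so the parallel axis theorem gives I = 0.017745 + (2.1)(0.82)² = 1.4298 kg·m².
Solid sphere: I_cm = (2/5)MR² = (2/5)(2.8)(0.18)² = 0.036288 kg·m²; centre at d = 0.59 m, so the parallel axis theorem gives I = 0.036288 + (2.8)(0.59)² = 1.011 kg·m².
Total I = 1.4298 + 1.011 = 2.4408 kg·m².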